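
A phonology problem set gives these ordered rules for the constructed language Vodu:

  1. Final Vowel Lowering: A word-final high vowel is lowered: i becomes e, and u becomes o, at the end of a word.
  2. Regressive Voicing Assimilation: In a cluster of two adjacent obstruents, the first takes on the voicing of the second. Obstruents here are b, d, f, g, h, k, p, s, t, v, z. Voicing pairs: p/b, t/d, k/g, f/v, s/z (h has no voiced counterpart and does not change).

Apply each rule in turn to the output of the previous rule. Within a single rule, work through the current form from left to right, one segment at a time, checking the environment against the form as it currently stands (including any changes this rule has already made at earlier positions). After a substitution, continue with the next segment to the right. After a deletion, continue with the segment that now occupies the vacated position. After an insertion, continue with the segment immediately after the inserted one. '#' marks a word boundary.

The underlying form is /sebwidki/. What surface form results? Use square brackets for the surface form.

[sebwitke]

1 Final Vowel Lowering: [sebwidki] → [sebwidke]
2 Regressive Voicing Assimilation: [sebwidke] → [sebwitke]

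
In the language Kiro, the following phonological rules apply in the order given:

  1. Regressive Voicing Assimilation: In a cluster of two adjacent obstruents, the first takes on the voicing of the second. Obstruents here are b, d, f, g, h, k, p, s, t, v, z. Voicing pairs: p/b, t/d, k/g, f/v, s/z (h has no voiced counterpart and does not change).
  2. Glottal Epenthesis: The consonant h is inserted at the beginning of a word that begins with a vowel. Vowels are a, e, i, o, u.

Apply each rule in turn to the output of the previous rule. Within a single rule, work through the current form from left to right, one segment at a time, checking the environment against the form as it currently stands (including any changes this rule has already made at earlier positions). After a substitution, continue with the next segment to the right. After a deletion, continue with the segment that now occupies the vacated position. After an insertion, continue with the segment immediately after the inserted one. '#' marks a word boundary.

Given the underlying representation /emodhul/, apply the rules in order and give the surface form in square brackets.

1 Regressive Voicing Assimilation: [emodhul] → [emothul]
2 Glottal Epenthesis: [emothul] → [hemothul]

[hemothul]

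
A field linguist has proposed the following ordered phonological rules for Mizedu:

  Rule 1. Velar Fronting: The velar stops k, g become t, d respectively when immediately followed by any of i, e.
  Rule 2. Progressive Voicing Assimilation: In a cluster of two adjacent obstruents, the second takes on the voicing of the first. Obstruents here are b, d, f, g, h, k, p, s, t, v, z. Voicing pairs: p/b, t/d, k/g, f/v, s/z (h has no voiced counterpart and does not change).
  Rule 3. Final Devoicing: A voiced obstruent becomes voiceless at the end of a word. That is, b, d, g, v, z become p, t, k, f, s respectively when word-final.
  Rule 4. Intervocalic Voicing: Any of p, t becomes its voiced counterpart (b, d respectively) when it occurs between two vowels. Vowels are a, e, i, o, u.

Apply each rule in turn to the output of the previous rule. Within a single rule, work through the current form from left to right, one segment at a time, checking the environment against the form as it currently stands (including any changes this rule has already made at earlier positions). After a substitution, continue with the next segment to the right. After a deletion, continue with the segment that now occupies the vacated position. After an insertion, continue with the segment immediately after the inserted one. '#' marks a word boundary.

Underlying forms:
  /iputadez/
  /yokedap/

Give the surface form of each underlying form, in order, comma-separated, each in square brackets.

[ibudades], [yodedap]

/iputadez/:
  Rule 1 Velar Fronting: no change — [iputadez]
  Rule 2 Progressive Voicing Assimilation: no change — [iputadez]
  Rule 3 Final Devoicing: [iputadez] → [iputades]
  Rule 4 Intervocalic Voicing: [iputades] → [ibudades]
/yokedap/:
  Rule 1 Velar Fronting: [yokedap] → [yotedap]
  Rule 2 Progressive Voicing Assimilation: no change — [yotedap]
  Rule 3 Final Devoicing: no change — [yotedap]
  Rule 4 Intervocalic Voicing: [yotedap] → [yodedap]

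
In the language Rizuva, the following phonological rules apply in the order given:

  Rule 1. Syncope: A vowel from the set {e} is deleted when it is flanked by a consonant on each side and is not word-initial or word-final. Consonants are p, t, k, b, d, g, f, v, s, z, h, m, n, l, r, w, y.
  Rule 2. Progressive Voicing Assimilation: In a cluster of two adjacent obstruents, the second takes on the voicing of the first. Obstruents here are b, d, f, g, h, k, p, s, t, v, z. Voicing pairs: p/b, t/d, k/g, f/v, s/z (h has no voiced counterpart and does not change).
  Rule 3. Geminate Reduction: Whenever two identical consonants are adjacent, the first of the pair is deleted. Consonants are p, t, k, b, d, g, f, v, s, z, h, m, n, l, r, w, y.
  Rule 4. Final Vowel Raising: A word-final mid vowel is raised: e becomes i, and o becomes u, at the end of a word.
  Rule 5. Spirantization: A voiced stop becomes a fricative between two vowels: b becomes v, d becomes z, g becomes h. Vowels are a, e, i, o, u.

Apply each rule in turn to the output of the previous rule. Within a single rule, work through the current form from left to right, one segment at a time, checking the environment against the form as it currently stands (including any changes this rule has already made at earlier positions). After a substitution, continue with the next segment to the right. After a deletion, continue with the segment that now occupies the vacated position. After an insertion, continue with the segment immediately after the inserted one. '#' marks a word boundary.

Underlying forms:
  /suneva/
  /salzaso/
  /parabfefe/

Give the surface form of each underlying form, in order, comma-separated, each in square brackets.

/suneva/:
  Rule 1 Syncope: [suneva] → [sunva]
  Rule 2 Progressive Voicing Assimilation: no change — [sunva]
  Rule 3 Geminate Reduction: no change — [sunva]
  Rule 4 Final Vowel Raising: no change — [sunva]
  Rule 5 Spirantization: no change — [sunva]
/salzaso/:
  Rule 1 Syncope: no change — [salzaso]
  Rule 2 Progressive Voicing Assimilation: no change — [salzaso]
  Rule 3 Geminate Reduction: no change — [salzaso]
  Rule 4 Final Vowel Raising: [salzaso] → [salzasu]
  Rule 5 Spirantization: no change — [salzasu]
/parabfefe/:
  Rule 1 Syncope: [parabfefe] → [parabffe]
  Rule 2 Progressive Voicing Assimilation: [parabffe] → [parabvve]
  Rule 3 Geminate Reduction: [parabvve] → [parabve]
  Rule 4 Final Vowel Raising: [parabve] → [parabvi]
  Rule 5 Spirantization: no change — [parabvi]

[sunva], [salzasu], [parabvi]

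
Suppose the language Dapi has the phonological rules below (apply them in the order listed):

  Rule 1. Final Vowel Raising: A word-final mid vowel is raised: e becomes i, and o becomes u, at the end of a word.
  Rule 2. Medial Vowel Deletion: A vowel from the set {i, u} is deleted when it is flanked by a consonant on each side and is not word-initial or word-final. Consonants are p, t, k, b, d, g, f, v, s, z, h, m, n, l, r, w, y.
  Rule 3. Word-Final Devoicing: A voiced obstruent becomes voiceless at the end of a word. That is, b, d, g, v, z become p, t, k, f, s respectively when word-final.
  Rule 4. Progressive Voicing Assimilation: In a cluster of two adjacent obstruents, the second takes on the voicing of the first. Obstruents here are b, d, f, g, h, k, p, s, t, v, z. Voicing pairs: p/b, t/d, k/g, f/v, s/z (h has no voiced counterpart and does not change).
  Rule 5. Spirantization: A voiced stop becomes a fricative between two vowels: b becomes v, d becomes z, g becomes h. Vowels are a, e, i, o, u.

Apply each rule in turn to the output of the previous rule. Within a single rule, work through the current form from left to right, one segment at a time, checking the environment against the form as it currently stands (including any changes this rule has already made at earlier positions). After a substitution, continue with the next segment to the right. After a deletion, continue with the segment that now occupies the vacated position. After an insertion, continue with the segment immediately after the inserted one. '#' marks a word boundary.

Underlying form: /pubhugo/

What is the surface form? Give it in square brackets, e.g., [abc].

[pphku]

Rule 1 Final Vowel Raising: [pubhugo] → [pubhugu]
Rule 2 Medial Vowel Deletion: [pubhugu] → [pbhgu]
Rule 3 Word-Final Devoicing: no change — [pbhgu]
Rule 4 Progressive Voicing Assimilation: [pbhgu] → [pphku]
Rule 5 Spirantization: no change — [pphku]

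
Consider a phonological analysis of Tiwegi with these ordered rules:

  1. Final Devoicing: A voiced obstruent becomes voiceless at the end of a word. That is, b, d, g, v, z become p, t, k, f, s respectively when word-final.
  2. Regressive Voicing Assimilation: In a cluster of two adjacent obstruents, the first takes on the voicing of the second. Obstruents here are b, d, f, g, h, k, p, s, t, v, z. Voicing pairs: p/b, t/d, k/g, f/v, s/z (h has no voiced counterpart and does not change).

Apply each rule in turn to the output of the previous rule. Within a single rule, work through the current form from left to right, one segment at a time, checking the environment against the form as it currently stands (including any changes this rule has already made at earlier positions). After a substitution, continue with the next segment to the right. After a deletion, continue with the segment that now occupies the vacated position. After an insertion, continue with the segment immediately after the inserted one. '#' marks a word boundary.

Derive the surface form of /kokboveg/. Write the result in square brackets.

1 Final Devoicing: [kokboveg] → [kokbovek]
2 Regressive Voicing Assimilation: [kokbovek] → [kogbovek]

[kogbovek]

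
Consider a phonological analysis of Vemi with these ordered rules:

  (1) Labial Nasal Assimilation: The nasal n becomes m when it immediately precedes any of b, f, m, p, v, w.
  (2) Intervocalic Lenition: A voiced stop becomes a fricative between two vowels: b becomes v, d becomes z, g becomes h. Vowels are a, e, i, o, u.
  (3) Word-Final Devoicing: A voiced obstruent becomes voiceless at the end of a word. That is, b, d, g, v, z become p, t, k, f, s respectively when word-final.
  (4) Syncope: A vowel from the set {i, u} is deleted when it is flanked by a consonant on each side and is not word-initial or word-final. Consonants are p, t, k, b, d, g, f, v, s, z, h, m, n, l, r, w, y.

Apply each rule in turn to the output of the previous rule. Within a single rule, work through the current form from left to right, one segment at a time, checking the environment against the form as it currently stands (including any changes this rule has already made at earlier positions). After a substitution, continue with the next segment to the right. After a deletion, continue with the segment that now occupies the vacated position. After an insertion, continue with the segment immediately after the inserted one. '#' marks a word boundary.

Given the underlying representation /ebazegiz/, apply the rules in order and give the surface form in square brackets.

(1) Labial Nasal Assimilation: no change — [ebazegiz]
(2) Intervocalic Lenition: [ebazegiz] → [evazehiz]
(3) Word-Final Devoicing: [evazehiz] → [evazehis]
(4) Syncope: [evazehis] → [evazehs]

[evazehs]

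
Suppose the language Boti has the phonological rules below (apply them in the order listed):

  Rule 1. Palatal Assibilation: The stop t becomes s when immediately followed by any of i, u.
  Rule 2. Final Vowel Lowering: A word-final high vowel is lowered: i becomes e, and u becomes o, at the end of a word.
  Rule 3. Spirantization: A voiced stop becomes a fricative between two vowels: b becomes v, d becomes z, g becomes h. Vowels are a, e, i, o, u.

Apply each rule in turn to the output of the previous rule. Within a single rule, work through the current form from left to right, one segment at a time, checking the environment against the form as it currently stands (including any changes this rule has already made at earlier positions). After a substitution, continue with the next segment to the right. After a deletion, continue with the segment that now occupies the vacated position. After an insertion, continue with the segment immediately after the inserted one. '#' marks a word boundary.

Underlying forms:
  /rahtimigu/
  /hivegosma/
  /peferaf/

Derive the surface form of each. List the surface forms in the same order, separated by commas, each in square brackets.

/rahtimigu/:
  Rule 1 Palatal Assibilation: [rahtimigu] → [rahsimigu]
  Rule 2 Final Vowel Lowering: [rahsimigu] → [rahsimigo]
  Rule 3 Spirantization: [rahsimigo] → [rahsimiho]
/hivegosma/:
  Rule 1 Palatal Assibilation: no change — [hivegosma]
  Rule 2 Final Vowel Lowering: no change — [hivegosma]
  Rule 3 Spirantization: [hivegosma] → [hivehosma]
/peferaf/:
  Rule 1 Palatal Assibilation: no change — [peferaf]
  Rule 2 Final Vowel Lowering: no change — [peferaf]
  Rule 3 Spirantization: no change — [peferaf]

[rahsimiho], [hivehosma], [peferaf]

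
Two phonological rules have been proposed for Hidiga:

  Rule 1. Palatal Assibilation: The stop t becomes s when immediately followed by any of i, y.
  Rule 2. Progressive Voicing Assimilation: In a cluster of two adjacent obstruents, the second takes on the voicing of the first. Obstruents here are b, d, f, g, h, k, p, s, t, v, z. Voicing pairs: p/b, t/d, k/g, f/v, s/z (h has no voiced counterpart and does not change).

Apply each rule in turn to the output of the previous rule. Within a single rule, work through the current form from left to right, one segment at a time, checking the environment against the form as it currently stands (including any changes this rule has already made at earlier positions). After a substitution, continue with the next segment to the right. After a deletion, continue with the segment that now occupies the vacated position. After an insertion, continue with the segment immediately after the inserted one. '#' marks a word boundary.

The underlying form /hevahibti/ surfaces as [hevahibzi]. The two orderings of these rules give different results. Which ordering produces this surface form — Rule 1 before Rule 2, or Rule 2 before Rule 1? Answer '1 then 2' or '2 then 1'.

1 then 2

Order 1 then 2:
  1 Palatal Assibilation: [hevahibti] → [hevahibsi]
  2 Progressive Voicing Assimilation: [hevahibsi] → [hevahibzi]
  result: [hevahibzi]
Order 2 then 1:
  2 Progressive Voicing Assimilation: [hevahibti] → [hevahibdi]
  1 Palatal Assibilation: no change — [hevahibdi]
  result: [hevahibdi]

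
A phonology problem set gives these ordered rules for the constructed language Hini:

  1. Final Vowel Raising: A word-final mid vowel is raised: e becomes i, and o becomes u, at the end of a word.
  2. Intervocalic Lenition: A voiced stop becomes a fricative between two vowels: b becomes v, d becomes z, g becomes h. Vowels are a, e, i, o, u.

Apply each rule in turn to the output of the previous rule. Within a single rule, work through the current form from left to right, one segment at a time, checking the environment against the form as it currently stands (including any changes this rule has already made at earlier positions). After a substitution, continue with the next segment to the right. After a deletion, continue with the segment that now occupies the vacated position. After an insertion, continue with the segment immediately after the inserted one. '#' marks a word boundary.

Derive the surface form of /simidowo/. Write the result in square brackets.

[simizowu]

1 Final Vowel Raising: [simidowo] → [simidowu]
2 Intervocalic Lenition: [simidowu] → [simizowu]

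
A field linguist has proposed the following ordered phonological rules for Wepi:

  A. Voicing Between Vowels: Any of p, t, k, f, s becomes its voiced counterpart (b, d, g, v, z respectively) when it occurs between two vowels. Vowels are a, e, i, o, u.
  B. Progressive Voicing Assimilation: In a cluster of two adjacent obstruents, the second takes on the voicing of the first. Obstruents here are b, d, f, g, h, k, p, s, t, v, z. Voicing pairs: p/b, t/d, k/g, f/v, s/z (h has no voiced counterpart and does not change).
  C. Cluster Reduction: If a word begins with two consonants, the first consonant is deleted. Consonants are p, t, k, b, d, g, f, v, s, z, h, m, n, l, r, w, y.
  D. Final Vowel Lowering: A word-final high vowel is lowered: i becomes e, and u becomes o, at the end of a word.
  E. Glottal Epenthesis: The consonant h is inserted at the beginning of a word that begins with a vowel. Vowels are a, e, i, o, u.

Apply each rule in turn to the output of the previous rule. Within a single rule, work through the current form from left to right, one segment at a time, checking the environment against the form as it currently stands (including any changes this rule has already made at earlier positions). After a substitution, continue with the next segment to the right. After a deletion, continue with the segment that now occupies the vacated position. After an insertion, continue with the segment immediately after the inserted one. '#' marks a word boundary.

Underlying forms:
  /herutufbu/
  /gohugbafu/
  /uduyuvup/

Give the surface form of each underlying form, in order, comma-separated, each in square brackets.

/herutufbu/:
  A Voicing Between Vowels: [herutufbu] → [herudufbu]
  B Progressive Voicing Assimilation: [herudufbu] → [herudufpu]
  C Cluster Reduction: no change — [herudufpu]
  D Final Vowel Lowering: [herudufpu] → [herudufpo]
  E Glottal Epenthesis: no change — [herudufpo]
/gohugbafu/:
  A Voicing Between Vowels: [gohugbafu] → [gohugbavu]
  B Progressive Voicing Assimilation: no change — [gohugbavu]
  C Cluster Reduction: no change — [gohugbavu]
  D Final Vowel Lowering: [gohugbavu] → [gohugbavo]
  E Glottal Epenthesis: no change — [gohugbavo]
/uduyuvup/:
  A Voicing Between Vowels: no change — [uduyuvup]
  B Progressive Voicing Assimilation: no change — [uduyuvup]
  C Cluster Reduction: no change — [uduyuvup]
  D Final Vowel Lowering: no change — [uduyuvup]
  E Glottal Epenthesis: [uduyuvup] → [huduyuvup]

[herudufpo], [gohugbavo], [huduyuvup]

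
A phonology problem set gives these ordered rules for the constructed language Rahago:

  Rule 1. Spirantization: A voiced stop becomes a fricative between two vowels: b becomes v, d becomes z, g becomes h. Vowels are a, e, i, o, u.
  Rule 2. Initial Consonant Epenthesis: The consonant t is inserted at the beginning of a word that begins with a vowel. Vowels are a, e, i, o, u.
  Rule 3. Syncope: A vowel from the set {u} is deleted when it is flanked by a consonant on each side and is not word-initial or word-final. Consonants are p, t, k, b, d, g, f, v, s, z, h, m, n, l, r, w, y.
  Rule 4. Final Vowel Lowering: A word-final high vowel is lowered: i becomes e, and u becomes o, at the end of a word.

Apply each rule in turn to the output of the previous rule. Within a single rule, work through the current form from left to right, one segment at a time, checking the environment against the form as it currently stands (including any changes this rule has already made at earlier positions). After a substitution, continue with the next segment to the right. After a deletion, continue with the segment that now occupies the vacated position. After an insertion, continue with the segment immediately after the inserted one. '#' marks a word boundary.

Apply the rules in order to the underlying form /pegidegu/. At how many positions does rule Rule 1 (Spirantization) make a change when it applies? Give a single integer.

3

Rule 1 Spirantization: [pegidegu] → [pehizehu]
Rule 2 Initial Consonant Epenthesis: no change — [pehizehu]
Rule 3 Syncope: no change — [pehizehu]
Rule 4 Final Vowel Lowering: [pehizehu] → [pehizeho]
Rule Rule 1 changed 3 position(s).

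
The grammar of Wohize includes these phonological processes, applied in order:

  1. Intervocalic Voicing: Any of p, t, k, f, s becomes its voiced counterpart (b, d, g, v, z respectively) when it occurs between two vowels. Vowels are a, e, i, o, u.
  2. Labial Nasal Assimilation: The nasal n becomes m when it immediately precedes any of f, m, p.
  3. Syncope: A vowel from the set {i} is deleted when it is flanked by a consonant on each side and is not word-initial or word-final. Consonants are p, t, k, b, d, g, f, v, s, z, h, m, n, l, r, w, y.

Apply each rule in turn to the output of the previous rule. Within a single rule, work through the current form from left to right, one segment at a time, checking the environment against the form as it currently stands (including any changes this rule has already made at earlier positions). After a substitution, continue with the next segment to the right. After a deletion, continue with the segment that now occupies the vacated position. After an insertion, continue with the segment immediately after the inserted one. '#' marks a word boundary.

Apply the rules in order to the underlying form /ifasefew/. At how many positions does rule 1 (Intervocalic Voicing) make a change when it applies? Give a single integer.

3

1 Intervocalic Voicing: [ifasefew] → [ivazevew]
2 Labial Nasal Assimilation: no change — [ivazevew]
3 Syncope: no change — [ivazevew]
Rule 1 changed 3 position(s).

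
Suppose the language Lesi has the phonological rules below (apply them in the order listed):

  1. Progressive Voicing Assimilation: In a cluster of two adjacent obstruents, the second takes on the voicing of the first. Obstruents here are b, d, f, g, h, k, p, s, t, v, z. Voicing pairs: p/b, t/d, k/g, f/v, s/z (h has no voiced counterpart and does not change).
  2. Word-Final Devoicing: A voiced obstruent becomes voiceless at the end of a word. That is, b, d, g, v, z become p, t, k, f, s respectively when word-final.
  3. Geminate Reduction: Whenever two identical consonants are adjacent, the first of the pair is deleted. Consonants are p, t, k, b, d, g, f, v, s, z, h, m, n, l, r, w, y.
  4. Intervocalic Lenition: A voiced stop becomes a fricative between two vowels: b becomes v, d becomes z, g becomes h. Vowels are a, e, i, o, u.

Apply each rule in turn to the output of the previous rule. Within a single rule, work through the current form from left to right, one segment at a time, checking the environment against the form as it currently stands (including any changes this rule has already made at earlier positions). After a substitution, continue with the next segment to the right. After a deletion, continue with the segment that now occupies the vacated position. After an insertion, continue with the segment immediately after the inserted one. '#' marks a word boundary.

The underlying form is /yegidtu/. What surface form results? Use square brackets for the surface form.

[yehizu]

1 Progressive Voicing Assimilation: [yegidtu] → [yegiddu]
2 Word-Final Devoicing: no change — [yegiddu]
3 Geminate Reduction: [yegiddu] → [yegidu]
4 Intervocalic Lenition: [yegidu] → [yehizu]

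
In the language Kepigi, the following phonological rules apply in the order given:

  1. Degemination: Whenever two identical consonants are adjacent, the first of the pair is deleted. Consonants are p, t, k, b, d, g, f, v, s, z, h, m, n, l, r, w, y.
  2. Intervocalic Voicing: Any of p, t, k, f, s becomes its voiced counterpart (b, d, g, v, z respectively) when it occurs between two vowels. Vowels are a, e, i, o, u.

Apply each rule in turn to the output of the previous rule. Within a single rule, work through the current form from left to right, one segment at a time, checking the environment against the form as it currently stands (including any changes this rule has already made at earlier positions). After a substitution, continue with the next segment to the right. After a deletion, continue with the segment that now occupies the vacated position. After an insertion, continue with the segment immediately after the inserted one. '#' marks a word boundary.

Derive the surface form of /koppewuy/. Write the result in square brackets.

1 Degemination: [koppewuy] → [kopewuy]
2 Intervocalic Voicing: [kopewuy] → [kobewuy]

[kobewuy]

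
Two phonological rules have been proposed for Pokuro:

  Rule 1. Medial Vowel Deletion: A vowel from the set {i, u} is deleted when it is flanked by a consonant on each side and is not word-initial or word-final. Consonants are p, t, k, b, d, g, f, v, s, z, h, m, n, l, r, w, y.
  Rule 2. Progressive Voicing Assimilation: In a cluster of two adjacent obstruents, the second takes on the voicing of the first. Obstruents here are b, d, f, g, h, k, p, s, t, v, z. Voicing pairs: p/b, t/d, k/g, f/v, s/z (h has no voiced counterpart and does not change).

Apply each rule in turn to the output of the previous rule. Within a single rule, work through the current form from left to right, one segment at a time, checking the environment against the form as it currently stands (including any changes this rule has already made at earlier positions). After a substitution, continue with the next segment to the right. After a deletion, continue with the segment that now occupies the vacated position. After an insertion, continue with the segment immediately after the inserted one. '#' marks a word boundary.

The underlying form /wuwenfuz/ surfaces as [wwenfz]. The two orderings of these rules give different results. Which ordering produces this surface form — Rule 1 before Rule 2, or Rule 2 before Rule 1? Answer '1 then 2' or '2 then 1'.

Order 1 then 2:
  1 Medial Vowel Deletion: [wuwenfuz] → [wwenfz]
  2 Progressive Voicing Assimilation: [wwenfz] → [wwenfs]
  result: [wwenfs]
Order 2 then 1:
  2 Progressive Voicing Assimilation: no change — [wuwenfuz]
  1 Medial Vowel Deletion: [wuwenfuz] → [wwenfz]
  result: [wwenfz]

2 then 1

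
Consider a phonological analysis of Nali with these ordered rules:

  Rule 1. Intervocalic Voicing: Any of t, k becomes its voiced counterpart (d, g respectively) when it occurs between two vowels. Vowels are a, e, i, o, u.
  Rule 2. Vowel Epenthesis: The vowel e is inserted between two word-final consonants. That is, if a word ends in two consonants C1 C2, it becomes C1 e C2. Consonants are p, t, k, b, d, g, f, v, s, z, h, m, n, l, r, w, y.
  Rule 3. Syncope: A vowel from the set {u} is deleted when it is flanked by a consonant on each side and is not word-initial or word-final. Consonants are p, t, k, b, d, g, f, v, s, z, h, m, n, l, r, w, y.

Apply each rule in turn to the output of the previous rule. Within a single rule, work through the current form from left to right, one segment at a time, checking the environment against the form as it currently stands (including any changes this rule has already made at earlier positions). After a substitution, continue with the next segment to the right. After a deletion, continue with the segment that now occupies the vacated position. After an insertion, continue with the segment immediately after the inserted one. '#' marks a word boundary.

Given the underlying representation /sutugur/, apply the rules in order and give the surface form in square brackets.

[sdgr]

Rule 1 Intervocalic Voicing: [sutugur] → [sudugur]
Rule 2 Vowel Epenthesis: no change — [sudugur]
Rule 3 Syncope: [sudugur] → [sdgr]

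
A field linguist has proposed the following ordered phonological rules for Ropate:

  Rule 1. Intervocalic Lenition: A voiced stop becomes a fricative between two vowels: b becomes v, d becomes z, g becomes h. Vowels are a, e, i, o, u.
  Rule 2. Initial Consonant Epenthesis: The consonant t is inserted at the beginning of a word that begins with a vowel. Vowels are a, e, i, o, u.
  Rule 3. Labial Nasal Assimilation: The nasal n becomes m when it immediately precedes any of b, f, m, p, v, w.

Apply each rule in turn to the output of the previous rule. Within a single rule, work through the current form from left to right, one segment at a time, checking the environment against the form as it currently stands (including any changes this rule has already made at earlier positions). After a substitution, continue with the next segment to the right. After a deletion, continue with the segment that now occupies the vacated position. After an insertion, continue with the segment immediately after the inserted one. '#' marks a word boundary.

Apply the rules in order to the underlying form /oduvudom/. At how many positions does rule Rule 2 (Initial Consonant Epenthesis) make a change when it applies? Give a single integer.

1

Rule 1 Intervocalic Lenition: [oduvudom] → [ozuvuzom]
Rule 2 Initial Consonant Epenthesis: [ozuvuzom] → [tozuvuzom]
Rule 3 Labial Nasal Assimilation: no change — [tozuvuzom]
Rule Rule 2 changed 1 position(s).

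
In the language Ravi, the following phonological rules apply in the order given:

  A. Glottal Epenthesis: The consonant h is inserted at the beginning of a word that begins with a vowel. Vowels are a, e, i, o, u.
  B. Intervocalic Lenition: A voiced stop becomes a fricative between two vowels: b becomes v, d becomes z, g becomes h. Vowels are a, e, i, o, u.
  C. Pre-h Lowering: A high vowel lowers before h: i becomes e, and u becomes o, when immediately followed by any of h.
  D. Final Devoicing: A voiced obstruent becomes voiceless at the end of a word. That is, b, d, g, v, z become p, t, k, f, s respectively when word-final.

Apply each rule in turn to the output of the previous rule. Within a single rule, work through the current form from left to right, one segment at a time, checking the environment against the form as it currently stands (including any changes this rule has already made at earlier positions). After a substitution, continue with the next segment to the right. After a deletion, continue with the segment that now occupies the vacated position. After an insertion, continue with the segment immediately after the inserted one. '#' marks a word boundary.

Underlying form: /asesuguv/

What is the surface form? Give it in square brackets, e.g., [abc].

A Glottal Epenthesis: [asesuguv] → [hasesuguv]
B Intervocalic Lenition: [hasesuguv] → [hasesuhuv]
C Pre-h Lowering: [hasesuhuv] → [hasesohuv]
D Final Devoicing: [hasesohuv] → [hasesohuf]

[hasesohuf]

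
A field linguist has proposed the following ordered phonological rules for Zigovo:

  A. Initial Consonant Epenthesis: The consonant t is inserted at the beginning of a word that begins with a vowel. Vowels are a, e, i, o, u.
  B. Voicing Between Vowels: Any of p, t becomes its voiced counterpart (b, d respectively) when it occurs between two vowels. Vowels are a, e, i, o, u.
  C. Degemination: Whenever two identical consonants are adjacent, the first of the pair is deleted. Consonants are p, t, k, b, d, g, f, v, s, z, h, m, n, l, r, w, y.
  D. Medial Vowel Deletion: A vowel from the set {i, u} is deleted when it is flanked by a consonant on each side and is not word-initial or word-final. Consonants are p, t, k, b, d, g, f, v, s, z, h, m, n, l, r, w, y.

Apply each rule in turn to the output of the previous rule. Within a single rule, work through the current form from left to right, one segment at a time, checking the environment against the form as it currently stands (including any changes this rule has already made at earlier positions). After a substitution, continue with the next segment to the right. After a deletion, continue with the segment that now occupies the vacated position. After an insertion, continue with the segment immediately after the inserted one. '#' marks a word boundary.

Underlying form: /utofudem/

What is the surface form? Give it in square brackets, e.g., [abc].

[tdofdem]

A Initial Consonant Epenthesis: [utofudem] → [tutofudem]
B Voicing Between Vowels: [tutofudem] → [tudofudem]
C Degemination: no change — [tudofudem]
D Medial Vowel Deletion: [tudofudem] → [tdofdem]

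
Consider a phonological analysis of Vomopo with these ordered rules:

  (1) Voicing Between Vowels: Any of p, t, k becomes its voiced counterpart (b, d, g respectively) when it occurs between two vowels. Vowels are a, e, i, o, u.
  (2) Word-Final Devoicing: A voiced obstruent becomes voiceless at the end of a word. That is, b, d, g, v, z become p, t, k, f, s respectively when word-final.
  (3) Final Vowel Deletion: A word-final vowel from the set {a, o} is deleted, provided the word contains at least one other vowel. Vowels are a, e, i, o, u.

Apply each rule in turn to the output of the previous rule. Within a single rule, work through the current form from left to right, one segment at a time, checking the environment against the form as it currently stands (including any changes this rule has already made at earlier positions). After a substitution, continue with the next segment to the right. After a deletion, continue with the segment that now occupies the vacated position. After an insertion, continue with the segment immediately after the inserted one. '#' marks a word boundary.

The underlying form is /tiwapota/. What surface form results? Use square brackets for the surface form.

(1) Voicing Between Vowels: [tiwapota] → [tiwaboda]
(2) Word-Final Devoicing: no change — [tiwaboda]
(3) Final Vowel Deletion: [tiwaboda] → [tiwabod]

[tiwabod]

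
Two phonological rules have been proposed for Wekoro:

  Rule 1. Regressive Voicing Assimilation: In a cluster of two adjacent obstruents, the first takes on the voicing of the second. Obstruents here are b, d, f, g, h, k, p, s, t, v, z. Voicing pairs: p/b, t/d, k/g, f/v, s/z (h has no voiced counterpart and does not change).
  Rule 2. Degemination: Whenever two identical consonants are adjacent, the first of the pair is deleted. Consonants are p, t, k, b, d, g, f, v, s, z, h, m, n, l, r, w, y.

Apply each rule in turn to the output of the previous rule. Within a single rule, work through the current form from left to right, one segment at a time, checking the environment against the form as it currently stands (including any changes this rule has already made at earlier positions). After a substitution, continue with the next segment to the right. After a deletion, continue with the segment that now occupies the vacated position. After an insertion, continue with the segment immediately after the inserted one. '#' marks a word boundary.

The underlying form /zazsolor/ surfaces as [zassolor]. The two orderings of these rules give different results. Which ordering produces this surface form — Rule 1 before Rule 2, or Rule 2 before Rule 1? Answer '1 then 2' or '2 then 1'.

Order 1 then 2:
  1 Regressive Voicing Assimilation: [zazsolor] → [zassolor]
  2 Degemination: [zassolor] → [zasolor]
  result: [zasolor]
Order 2 then 1:
  2 Degemination: no change — [zazsolor]
  1 Regressive Voicing Assimilation: [zazsolor] → [zassolor]
  result: [zassolor]

2 then 1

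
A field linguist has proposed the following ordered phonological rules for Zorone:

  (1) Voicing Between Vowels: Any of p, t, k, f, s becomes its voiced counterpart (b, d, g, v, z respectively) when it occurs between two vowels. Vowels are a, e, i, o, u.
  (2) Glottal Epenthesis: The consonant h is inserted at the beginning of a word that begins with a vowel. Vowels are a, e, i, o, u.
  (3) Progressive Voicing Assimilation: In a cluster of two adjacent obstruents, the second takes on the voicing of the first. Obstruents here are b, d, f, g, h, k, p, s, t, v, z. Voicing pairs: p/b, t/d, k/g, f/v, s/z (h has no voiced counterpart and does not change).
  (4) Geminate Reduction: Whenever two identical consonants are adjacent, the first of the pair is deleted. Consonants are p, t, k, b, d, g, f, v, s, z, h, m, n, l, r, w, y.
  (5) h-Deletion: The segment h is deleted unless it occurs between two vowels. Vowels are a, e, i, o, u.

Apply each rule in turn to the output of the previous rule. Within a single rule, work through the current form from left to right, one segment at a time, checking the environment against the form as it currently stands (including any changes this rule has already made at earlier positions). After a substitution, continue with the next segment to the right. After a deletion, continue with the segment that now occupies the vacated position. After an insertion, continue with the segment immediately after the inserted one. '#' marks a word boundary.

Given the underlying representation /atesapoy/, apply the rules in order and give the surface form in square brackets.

[adezaboy]

(1) Voicing Between Vowels: [atesapoy] → [adezaboy]
(2) Glottal Epenthesis: [adezaboy] → [hadezaboy]
(3) Progressive Voicing Assimilation: no change — [hadezaboy]
(4) Geminate Reduction: no change — [hadezaboy]
(5) h-Deletion: [hadezaboy] → [adezaboy]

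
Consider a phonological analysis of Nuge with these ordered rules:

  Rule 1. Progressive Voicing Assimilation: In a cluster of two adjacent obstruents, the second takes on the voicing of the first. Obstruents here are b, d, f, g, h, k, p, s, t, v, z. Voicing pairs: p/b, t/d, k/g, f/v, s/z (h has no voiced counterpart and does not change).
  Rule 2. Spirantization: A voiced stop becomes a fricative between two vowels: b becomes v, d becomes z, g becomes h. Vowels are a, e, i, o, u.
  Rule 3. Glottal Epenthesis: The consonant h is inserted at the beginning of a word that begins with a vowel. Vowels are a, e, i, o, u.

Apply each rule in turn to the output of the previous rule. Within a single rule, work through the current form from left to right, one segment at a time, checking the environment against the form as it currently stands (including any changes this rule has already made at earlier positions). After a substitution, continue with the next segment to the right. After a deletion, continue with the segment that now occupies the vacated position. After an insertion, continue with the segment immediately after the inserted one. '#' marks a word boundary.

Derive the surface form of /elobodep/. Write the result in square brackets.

Rule 1 Progressive Voicing Assimilation: no change — [elobodep]
Rule 2 Spirantization: [elobodep] → [elovozep]
Rule 3 Glottal Epenthesis: [elovozep] → [helovozep]

[helovozep]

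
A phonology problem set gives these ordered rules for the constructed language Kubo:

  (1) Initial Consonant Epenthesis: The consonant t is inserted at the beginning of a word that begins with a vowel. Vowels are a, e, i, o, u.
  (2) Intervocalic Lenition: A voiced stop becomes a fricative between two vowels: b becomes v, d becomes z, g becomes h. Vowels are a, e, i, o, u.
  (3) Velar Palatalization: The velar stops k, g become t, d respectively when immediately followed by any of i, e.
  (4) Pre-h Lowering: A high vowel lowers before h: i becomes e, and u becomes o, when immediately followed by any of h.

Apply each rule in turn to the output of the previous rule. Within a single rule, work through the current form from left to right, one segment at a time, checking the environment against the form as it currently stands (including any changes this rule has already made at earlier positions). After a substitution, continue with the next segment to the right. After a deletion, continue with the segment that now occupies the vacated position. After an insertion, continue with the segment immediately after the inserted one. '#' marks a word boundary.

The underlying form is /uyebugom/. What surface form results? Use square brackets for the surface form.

(1) Initial Consonant Epenthesis: [uyebugom] → [tuyebugom]
(2) Intervocalic Lenition: [tuyebugom] → [tuyevuhom]
(3) Velar Palatalization: no change — [tuyevuhom]
(4) Pre-h Lowering: [tuyevuhom] → [tuyevohom]

[tuyevohom]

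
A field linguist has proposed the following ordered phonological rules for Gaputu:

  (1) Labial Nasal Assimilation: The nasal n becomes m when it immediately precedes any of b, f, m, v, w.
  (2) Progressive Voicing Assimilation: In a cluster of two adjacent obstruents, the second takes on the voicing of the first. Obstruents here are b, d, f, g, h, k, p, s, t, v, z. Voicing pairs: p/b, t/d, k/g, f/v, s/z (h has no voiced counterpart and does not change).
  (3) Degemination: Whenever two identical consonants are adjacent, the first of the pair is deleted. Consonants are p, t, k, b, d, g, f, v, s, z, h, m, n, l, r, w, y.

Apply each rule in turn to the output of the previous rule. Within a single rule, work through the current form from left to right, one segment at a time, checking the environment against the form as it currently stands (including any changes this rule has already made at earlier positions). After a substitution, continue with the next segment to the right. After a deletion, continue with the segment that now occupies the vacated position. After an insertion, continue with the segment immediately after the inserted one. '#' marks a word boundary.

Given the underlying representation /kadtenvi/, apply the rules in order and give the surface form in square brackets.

[kademvi]

(1) Labial Nasal Assimilation: [kadtenvi] → [kadtemvi]
(2) Progressive Voicing Assimilation: [kadtemvi] → [kaddemvi]
(3) Degemination: [kaddemvi] → [kademvi]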